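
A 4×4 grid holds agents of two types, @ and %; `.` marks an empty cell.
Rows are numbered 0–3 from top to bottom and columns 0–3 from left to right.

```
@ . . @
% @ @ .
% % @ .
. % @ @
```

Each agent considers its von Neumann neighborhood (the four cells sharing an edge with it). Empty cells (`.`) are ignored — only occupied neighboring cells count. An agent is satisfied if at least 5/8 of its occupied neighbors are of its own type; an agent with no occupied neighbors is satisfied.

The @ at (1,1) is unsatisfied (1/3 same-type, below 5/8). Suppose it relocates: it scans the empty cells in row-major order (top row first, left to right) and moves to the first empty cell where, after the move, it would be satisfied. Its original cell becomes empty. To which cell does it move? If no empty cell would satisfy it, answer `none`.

(0,1)

Vacating (1,1). Empty cells in order:
  (0,1): 1/1 same-type → satisfied — stop here.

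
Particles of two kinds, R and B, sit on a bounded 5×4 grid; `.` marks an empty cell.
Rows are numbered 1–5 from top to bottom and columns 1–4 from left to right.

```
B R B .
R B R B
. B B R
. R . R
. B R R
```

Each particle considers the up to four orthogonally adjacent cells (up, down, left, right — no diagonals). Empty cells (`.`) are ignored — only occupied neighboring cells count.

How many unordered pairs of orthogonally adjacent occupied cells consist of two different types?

Scan each occupied cell's neighbors to the right and below so each pair is counted once.
From row 1: 5 unlike of 5 pairs (running 5/5).
From row 2: 5 unlike of 6 pairs (running 10/11).
From row 3: 2 unlike of 4 pairs (running 12/15).
From row 4: 1 unlike of 2 pairs (running 13/17).
From row 5: 1 unlike of 2 pairs (running 14/19).
Total adjacent occupied pairs: 19; unlike-type pairs: 14.

14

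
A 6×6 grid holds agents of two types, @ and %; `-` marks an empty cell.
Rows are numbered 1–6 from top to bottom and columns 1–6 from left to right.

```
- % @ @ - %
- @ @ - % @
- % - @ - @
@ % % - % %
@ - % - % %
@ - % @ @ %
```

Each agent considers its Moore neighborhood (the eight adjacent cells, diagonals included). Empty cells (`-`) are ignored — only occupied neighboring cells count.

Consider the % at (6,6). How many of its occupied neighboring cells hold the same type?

Occupied neighbors of (6,6): (5,5)=%, (5,6)=%, (6,5)=@.
Same type (%): 2 of 3.

2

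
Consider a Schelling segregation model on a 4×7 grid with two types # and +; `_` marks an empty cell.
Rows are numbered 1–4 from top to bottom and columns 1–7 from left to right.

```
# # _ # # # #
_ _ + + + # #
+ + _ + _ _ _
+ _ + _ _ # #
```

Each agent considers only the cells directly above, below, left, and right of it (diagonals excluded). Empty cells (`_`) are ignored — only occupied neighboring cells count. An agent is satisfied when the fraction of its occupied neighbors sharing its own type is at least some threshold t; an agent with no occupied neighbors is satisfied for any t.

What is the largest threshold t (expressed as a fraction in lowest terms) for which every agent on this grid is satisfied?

Row 1: (1,1)# 1/1 · (1,2)# 1/1 · (1,4)# 1/2 · (1,5)# 2/3 · (1,6)# 3/3 · (1,7)# 2/2
Row 2: (2,3)+ 1/1 · (2,4)+ 3/4 · (2,5)+ 1/3 · (2,6)# 2/3 · (2,7)# 2/2
Row 3: (3,1)+ 2/2 · (3,2)+ 1/1 · (3,4)+ 1/1
Row 4: (4,1)+ 1/1 · (4,3)+ — no occupied neighbors · (4,6)# 1/1 · (4,7)# 1/1
The smallest same-type fraction is 1/3 at (2,5), which reduces to 1/3. Any threshold above that leaves this agent unsatisfied.

1/3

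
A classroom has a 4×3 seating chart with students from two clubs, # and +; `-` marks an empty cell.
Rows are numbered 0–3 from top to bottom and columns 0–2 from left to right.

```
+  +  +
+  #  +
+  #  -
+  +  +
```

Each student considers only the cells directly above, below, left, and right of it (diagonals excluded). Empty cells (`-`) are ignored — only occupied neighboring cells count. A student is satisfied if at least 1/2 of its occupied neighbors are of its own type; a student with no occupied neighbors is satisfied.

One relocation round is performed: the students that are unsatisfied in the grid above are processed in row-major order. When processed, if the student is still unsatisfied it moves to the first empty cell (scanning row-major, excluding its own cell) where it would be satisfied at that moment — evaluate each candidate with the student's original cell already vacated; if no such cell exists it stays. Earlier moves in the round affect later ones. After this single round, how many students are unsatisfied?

2

Initially unsatisfied (in order): (1,1), (2,1).
  (1,1): no empty cell satisfies it; stays.
  (2,1): no empty cell satisfies it; stays.
Resulting grid:
+ + +
+ # +
+ # -
+ + +
Unsatisfied now: (1,1), (2,1).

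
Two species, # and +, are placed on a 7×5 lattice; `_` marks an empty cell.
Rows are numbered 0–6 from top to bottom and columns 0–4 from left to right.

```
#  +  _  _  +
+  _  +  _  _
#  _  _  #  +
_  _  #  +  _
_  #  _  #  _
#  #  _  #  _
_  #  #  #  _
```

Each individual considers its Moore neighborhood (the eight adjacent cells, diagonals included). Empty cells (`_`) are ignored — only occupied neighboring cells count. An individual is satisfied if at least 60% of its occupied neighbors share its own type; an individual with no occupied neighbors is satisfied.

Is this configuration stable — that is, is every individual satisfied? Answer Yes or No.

(0,0)# 0/2 ✗
(0,1)+ 2/3 ✓
(0,4)+ 0/0 ✓
(1,0)+ 1/3 ✗
(1,2)+ 1/2 ✗
(2,0)# 0/1 ✗
(2,3)# 1/4 ✗
(2,4)+ 1/2 ✗
(3,2)# 3/4 ✓
(3,3)+ 1/4 ✗
(4,1)# 3/3 ✓
(4,3)# 2/3 ✓
(5,0)# 3/3 ✓
(5,1)# 4/4 ✓
(5,3)# 3/3 ✓
(6,1)# 3/3 ✓
(6,2)# 4/4 ✓
(6,3)# 2/2 ✓
For instance (0,0) has only 0/2 same-type neighbors, below 3/5.

No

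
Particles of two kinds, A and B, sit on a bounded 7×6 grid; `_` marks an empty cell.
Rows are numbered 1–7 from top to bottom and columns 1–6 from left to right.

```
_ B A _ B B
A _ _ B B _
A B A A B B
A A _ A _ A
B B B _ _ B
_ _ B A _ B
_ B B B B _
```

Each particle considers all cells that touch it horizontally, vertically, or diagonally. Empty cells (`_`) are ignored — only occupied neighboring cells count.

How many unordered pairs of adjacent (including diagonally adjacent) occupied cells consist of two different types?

Scan each occupied cell's neighbors to the right and below (and the two forward diagonals) so each pair is counted once.
From row 1: 3 unlike of 7 pairs (running 3/7).
From row 2: 4 unlike of 9 pairs (running 7/16).
From row 3: 8 unlike of 15 pairs (running 15/31).
From row 4: 7 unlike of 8 pairs (running 22/39).
From row 5: 1 unlike of 6 pairs (running 23/45).
From row 6: 4 unlike of 8 pairs (running 27/53).
From row 7: 0 unlike of 3 pairs (running 27/56).
Total adjacent occupied pairs: 56; unlike-type pairs: 27.

27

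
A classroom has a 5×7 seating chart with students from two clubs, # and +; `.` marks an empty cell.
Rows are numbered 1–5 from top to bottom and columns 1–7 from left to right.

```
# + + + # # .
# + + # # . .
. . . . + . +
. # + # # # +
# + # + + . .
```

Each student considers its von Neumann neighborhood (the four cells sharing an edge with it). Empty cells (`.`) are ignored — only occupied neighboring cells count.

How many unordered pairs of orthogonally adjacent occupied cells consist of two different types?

17

Scan each occupied cell's neighbors to the right and below so each pair is counted once.
From row 1: 3 unlike of 10 pairs (running 3/10).
From row 2: 3 unlike of 5 pairs (running 6/15).
From row 3: 1 unlike of 2 pairs (running 7/17).
From row 4: 7 unlike of 9 pairs (running 14/26).
From row 5: 3 unlike of 4 pairs (running 17/30).
Total adjacent occupied pairs: 30; unlike-type pairs: 17.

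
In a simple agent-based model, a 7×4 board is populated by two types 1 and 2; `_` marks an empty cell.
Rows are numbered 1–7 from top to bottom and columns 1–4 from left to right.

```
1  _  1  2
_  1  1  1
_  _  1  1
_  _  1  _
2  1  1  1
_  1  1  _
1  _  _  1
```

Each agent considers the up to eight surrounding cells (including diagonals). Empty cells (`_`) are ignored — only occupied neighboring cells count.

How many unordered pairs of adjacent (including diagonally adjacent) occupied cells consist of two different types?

5

Scan each occupied cell's neighbors to the right and below (and the two forward diagonals) so each pair is counted once.
Row 1: 1(1,1)–1(2,2)= 1(1,3)–2(1,4)≠ 1(1,3)–1(2,3)= 1(1,3)–1(2,4)= 1(1,3)–1(2,2)= 2(1,4)–1(2,4)≠ 2(1,4)–1(2,3)≠  → 3/7 unlike.
Row 2: 1(2,2)–1(2,3)= 1(2,2)–1(3,3)= 1(2,3)–1(2,4)= 1(2,3)–1(3,3)= 1(2,3)–1(3,4)= 1(2,4)–1(3,4)= 1(2,4)–1(3,3)=  → 0/7 unlike.
Row 3: 1(3,3)–1(3,4)= 1(3,3)–1(4,3)= 1(3,4)–1(4,3)=  → 0/3 unlike.
Row 4: 1(4,3)–1(5,3)= 1(4,3)–1(5,4)= 1(4,3)–1(5,2)=  → 0/3 unlike.
Row 5: 2(5,1)–1(5,2)≠ 2(5,1)–1(6,2)≠ 1(5,2)–1(5,3)= 1(5,2)–1(6,2)= 1(5,2)–1(6,3)= 1(5,3)–1(5,4)= 1(5,3)–1(6,3)= 1(5,3)–1(6,2)= 1(5,4)–1(6,3)=  → 2/9 unlike.
Row 6: 1(6,2)–1(6,3)= 1(6,2)–1(7,1)= 1(6,3)–1(7,4)=  → 0/3 unlike.
Total adjacent occupied pairs: 32; unlike-type pairs: 5.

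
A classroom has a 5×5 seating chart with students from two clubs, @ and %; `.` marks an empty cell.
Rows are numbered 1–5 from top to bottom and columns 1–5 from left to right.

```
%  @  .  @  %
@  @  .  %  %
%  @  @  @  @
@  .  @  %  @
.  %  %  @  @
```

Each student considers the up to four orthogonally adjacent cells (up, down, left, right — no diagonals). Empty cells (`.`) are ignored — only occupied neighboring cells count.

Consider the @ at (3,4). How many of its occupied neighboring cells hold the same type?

2

Occupied neighbors of (3,4): (2,4)=%, (4,4)=%, (3,3)=@, (3,5)=@.
Same type (@): 2 of 4.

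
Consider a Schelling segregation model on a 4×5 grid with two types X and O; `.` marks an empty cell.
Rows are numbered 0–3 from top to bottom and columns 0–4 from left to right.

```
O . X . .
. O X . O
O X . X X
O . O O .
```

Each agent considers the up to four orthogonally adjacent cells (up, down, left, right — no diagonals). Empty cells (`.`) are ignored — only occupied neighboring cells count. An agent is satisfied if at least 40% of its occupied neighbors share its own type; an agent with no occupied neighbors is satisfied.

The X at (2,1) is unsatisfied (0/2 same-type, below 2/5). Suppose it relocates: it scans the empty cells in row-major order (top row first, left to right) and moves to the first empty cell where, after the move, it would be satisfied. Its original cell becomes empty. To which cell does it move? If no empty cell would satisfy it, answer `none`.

(0,3)

Vacating (2,1). Empty cells in order:
  (0,1): 1/3 same-type → still unsatisfied.
  (0,3): 1/1 same-type → satisfied — stop here.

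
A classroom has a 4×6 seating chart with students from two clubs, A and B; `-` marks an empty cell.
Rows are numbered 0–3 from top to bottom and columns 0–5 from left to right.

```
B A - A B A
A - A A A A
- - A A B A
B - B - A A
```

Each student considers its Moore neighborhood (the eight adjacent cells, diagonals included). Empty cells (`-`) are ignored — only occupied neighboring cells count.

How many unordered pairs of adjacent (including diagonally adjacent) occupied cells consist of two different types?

Scan each occupied cell's neighbors to the right and below (and the two forward diagonals) so each pair is counted once.
From row 0: 7 unlike of 14 pairs (running 7/14).
From row 1: 3 unlike of 13 pairs (running 10/27).
From row 2: 6 unlike of 10 pairs (running 16/37).
From row 3: 0 unlike of 1 pairs (running 16/38).
Total adjacent occupied pairs: 38; unlike-type pairs: 16.

16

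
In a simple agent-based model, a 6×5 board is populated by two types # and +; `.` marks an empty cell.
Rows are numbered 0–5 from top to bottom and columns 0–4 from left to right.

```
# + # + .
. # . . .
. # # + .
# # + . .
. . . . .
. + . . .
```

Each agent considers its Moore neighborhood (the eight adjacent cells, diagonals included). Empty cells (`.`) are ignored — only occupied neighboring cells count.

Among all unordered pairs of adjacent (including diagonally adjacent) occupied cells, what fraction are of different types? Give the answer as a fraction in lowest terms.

Scan each occupied cell's neighbors to the right and below (and the two forward diagonals) so each pair is counted once.
Row 0: #(0,0)–+(0,1)≠ #(0,0)–#(1,1)= +(0,1)–#(0,2)≠ +(0,1)–#(1,1)≠ #(0,2)–+(0,3)≠ #(0,2)–#(1,1)=  → 4/6 unlike.
Row 1: #(1,1)–#(2,1)= #(1,1)–#(2,2)=  → 0/2 unlike.
Row 2: #(2,1)–#(2,2)= #(2,1)–#(3,1)= #(2,1)–+(3,2)≠ #(2,1)–#(3,0)= #(2,2)–+(2,3)≠ #(2,2)–+(3,2)≠ #(2,2)–#(3,1)= +(2,3)–+(3,2)=  → 3/8 unlike.
Row 3: #(3,0)–#(3,1)= #(3,1)–+(3,2)≠  → 1/2 unlike.
Total adjacent occupied pairs: 18; unlike-type pairs: 8.
8/18 reduces to 4/9.

4/9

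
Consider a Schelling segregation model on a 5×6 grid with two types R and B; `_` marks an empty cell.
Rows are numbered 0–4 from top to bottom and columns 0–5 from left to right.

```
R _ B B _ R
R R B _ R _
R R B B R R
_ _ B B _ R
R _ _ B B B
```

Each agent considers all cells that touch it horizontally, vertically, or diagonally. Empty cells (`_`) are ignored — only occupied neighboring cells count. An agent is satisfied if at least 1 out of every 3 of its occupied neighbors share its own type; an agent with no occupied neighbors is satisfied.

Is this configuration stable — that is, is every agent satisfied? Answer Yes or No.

Yes

Row 0: (0,0)R 2/2 satisfied · (0,2)B 2/3 satisfied · (0,3)B 2/3 satisfied · (0,5)R 1/1 satisfied
Row 1: (1,0)R 4/4 satisfied · (1,1)R 4/7 satisfied · (1,2)B 4/6 satisfied · (1,4)R 3/5 satisfied
Row 2: (2,0)R 3/3 satisfied · (2,1)R 3/6 satisfied · (2,2)B 4/6 satisfied · (2,3)B 4/6 satisfied · (2,4)R 3/5 satisfied · (2,5)R 3/3 satisfied
Row 3: (3,2)B 4/5 satisfied · (3,3)B 5/6 satisfied · (3,5)R 2/4 satisfied
Row 4: (4,0)R 0/0 satisfied · (4,3)B 3/3 satisfied · (4,4)B 3/4 satisfied · (4,5)B 1/2 satisfied
All meet the threshold, so the configuration is stable.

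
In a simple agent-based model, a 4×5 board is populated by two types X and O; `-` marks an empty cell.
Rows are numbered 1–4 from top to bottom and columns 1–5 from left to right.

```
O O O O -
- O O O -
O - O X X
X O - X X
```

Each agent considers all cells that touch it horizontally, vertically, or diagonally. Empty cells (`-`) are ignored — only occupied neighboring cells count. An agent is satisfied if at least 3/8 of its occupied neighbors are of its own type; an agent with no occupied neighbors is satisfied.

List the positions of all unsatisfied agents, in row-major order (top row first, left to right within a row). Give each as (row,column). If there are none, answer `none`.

Row 1: (1,1)O 2/2 ✓ · (1,2)O 4/4 ✓ · (1,3)O 5/5 ✓ · (1,4)O 3/3 ✓
Row 2: (2,2)O 6/6 ✓ · (2,3)O 6/7 ✓ · (2,4)O 4/6 ✓
Row 3: (3,1)O 2/3 ✓ · (3,3)O 4/6 ✓ · (3,4)X 3/6 ✓ · (3,5)X 3/4 ✓
Row 4: (4,1)X 0/2 ✗ · (4,2)O 2/3 ✓ · (4,4)X 3/4 ✓ · (4,5)X 3/3 ✓

(4,1)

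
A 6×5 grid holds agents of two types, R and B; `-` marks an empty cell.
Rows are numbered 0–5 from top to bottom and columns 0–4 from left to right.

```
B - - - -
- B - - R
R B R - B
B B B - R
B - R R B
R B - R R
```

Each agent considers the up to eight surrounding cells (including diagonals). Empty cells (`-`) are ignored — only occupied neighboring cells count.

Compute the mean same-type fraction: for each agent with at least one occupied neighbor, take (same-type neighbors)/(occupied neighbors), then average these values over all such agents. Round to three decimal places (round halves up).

Row 0: (0,0)B 1/1
Row 1: (1,1)B 2/4 · (1,4)R 0/1
Row 2: (2,0)R 0/4 · (2,1)B 4/6 · (2,2)R 0/4 · (2,4)B 0/2
Row 3: (3,0)B 3/4 · (3,1)B 4/7 · (3,2)B 2/5 · (3,4)R 1/3
Row 4: (4,0)B 3/4 · (4,2)R 2/5 · (4,3)R 4/6 · (4,4)B 0/4
Row 5: (5,0)R 0/2 · (5,1)B 1/3 · (5,3)R 3/4 · (5,4)R 2/3
Sum over 19 agents: 1/1 + 2/4 + 0/1 + 0/4 + 4/6 + 0/4 + 0/2 + 3/4 + 4/7 + 2/5 + 1/3 + 3/4 + 2/5 + 4/6 + 0/4 + 0/2 + 1/3 + 3/4 + 2/3 = 3271/420; mean = 3271/420 ÷ 19 = 3271/7980 = 0.409899… → 0.410.

0.410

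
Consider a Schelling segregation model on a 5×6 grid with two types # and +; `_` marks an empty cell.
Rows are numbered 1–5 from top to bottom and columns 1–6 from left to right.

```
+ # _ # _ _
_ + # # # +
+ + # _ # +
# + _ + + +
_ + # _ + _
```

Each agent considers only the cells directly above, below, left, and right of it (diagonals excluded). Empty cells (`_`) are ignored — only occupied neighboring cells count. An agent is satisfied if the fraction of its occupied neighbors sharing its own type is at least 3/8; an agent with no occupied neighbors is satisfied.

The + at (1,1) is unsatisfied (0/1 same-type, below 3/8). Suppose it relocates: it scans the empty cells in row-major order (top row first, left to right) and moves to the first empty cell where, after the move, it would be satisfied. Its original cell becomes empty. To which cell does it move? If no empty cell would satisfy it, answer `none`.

(1,6)

Vacating (1,1). Empty cells in order:
  (1,3): 0/3 same-type → still unsatisfied.
  (1,5): 0/2 same-type → still unsatisfied.
  (1,6): 1/1 same-type → satisfied — stop here.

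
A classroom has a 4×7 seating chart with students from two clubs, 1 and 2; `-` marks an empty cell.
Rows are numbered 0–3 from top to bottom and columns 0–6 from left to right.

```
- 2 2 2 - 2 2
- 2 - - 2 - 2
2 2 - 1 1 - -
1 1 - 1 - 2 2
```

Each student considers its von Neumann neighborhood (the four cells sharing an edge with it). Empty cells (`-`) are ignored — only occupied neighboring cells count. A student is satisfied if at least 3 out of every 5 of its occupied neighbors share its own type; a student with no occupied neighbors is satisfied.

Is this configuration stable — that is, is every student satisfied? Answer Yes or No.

No

(0,1)2 2/2 ok
(0,2)2 2/2 ok
(0,3)2 1/1 ok
(0,5)2 1/1 ok
(0,6)2 2/2 ok
(1,1)2 2/2 ok
(1,4)2 0/1 unhappy
(1,6)2 1/1 ok
(2,0)2 1/2 unhappy
(2,1)2 2/3 ok
(2,3)1 2/2 ok
(2,4)1 1/2 unhappy
(3,0)1 1/2 unhappy
(3,1)1 1/2 unhappy
(3,3)1 1/1 ok
(3,5)2 1/1 ok
(3,6)2 1/1 ok
For instance (1,4) has only 0/1 same-type neighbors, below 3/5.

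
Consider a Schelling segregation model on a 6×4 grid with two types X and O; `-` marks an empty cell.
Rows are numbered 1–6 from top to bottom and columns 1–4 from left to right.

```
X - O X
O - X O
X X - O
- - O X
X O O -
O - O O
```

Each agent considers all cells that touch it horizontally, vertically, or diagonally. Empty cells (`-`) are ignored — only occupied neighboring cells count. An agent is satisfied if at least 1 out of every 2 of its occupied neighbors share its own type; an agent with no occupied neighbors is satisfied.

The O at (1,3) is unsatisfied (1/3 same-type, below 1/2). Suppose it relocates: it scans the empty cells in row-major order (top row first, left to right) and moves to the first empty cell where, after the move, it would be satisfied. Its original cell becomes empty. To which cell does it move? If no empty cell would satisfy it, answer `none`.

Vacating (1,3). Empty cells in order:
  (1,2): 1/3 same-type → still unsatisfied.
  (2,2): 1/5 same-type → still unsatisfied.
  (3,3): 3/6 same-type → satisfied — stop here.

(3,3)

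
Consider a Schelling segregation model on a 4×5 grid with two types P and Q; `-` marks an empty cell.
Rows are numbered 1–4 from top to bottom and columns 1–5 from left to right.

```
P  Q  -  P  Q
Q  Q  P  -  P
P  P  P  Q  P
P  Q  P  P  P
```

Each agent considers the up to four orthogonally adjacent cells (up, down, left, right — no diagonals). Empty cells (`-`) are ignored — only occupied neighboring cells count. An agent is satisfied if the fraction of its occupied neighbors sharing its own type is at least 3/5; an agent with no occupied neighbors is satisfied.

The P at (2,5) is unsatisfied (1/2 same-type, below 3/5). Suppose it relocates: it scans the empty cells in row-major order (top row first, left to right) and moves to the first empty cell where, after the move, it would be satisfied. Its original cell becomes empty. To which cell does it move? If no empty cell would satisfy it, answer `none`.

Vacating (2,5). Empty cells in order:
  (1,3): 2/3 same-type → satisfied — stop here.

(1,3)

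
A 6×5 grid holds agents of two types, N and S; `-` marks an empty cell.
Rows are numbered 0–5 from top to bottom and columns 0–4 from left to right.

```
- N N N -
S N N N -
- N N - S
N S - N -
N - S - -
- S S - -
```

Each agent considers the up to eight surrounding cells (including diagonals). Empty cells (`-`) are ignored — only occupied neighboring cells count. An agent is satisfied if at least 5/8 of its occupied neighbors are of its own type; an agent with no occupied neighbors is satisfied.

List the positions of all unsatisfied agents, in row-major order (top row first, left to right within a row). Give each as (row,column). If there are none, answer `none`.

Row 0: (0,1)N 3/4 ok · (0,2)N 5/5 ok · (0,3)N 3/3 ok
Row 1: (1,0)S 0/3 unhappy · (1,1)N 5/6 ok · (1,2)N 7/7 ok · (1,3)N 4/5 ok
Row 2: (2,1)N 4/6 ok · (2,2)N 5/6 ok · (2,4)S 0/2 unhappy
Row 3: (3,0)N 2/3 ok · (3,1)S 1/5 unhappy · (3,3)N 1/3 unhappy
Row 4: (4,0)N 1/3 unhappy · (4,2)S 3/4 ok
Row 5: (5,1)S 2/3 ok · (5,2)S 2/2 ok

(1,0), (2,4), (3,1), (3,3), (4,0)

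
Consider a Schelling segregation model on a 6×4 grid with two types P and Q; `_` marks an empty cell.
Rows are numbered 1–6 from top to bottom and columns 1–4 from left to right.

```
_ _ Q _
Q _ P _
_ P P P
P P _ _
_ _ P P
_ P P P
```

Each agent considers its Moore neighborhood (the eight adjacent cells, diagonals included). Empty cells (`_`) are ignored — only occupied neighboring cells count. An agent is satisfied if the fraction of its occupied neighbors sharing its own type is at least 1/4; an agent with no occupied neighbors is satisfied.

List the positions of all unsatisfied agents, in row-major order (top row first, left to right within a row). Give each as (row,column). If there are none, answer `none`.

(1,3), (2,1)

Row 1: (1,3)Q 0/1 unhappy
Row 2: (2,1)Q 0/1 unhappy · (2,3)P 3/4 ok
Row 3: (3,2)P 4/5 ok · (3,3)P 4/4 ok · (3,4)P 2/2 ok
Row 4: (4,1)P 2/2 ok · (4,2)P 4/4 ok
Row 5: (5,3)P 5/5 ok · (5,4)P 3/3 ok
Row 6: (6,2)P 2/2 ok · (6,3)P 4/4 ok · (6,4)P 3/3 ok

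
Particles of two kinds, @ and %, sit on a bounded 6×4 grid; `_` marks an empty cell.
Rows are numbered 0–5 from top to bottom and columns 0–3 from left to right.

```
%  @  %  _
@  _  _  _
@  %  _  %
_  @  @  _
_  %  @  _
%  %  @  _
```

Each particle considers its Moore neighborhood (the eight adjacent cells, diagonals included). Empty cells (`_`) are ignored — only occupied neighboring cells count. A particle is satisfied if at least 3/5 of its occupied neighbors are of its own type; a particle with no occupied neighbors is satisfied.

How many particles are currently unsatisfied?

(0,0)% 0/2 unhappy
(0,1)@ 1/3 unhappy
(0,2)% 0/1 unhappy
(1,0)@ 2/4 unhappy
(2,0)@ 2/3 ok
(2,1)% 0/4 unhappy
(2,3)% 0/1 unhappy
(3,1)@ 3/5 ok
(3,2)@ 2/5 unhappy
(4,1)% 2/6 unhappy
(4,2)@ 3/5 ok
(5,0)% 2/2 ok
(5,1)% 2/4 unhappy
(5,2)@ 1/3 unhappy
Unsatisfied: (0,0), (0,1), (0,2), (1,0), (2,1), (2,3), (3,2), (4,1), (5,1), (5,2) — 10 in total.

10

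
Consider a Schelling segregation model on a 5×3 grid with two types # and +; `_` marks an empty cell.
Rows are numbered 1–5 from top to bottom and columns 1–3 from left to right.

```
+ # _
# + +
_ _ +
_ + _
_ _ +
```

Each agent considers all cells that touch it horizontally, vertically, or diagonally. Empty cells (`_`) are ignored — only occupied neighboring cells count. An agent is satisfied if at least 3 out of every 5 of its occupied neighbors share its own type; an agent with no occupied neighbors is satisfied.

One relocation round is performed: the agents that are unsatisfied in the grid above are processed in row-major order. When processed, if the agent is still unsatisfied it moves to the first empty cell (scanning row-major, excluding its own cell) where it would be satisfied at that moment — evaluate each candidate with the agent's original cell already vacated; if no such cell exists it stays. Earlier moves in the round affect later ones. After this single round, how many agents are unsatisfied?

Initially unsatisfied (in order): (1,1), (1,2), (2,1).
  (1,1) → (1,3).
  (1,2): no empty cell satisfies it; stays.
  (2,1): no empty cell satisfies it; stays.
Resulting grid:
_ # +
# + +
_ _ +
_ + _
_ _ +
Unsatisfied now: (1,2), (2,1).

2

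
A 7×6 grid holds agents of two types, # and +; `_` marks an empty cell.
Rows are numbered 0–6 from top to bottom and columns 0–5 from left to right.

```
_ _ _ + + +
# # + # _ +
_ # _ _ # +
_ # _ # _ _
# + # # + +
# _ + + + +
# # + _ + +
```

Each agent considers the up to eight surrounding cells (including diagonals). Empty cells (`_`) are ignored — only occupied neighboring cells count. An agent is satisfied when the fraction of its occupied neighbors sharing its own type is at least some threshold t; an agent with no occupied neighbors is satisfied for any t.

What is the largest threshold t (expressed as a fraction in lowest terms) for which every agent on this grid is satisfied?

Row 0: (0,3)+ 2/3 · (0,4)+ 3/4 · (0,5)+ 2/2
Row 1: (1,0)# 2/2 · (1,1)# 2/3 · (1,2)+ 1/4 · (1,3)# 1/4 · (1,5)+ 3/4
Row 2: (2,1)# 3/4 · (2,4)# 2/4 · (2,5)+ 1/2
Row 3: (3,1)# 3/4 · (3,3)# 3/4
Row 4: (4,0)# 2/3 · (4,1)+ 1/5 · (4,2)# 3/6 · (4,3)# 2/6 · (4,4)+ 4/6 · (4,5)+ 3/3
Row 5: (5,0)# 3/4 · (5,2)+ 3/6 · (5,3)+ 5/7 · (5,4)+ 6/7 · (5,5)+ 5/5
Row 6: (6,0)# 2/2 · (6,1)# 2/4 · (6,2)+ 2/3 · (6,4)+ 4/4 · (6,5)+ 3/3
The smallest same-type fraction is 1/5 at (4,1), which reduces to 1/5. Any threshold above that leaves this agent unsatisfied.

1/5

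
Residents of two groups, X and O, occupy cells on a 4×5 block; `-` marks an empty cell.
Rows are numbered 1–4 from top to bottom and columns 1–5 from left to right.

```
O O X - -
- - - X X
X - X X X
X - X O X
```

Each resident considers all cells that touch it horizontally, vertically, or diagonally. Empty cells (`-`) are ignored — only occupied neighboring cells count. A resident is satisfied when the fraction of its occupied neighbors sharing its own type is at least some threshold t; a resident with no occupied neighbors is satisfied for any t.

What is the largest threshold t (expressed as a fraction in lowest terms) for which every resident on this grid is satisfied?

(1,1)O 1/1
(1,2)O 1/2
(1,3)X 1/2
(2,4)X 5/5
(2,5)X 3/3
(3,1)X 1/1
(3,3)X 3/4
(3,4)X 6/7
(3,5)X 4/5
(4,1)X 1/1
(4,3)X 2/3
(4,4)O 0/5
(4,5)X 2/3
The smallest same-type fraction is 0/5 at (4,4), which reduces to 0/1. Any threshold above that leaves this resident unsatisfied.

0/1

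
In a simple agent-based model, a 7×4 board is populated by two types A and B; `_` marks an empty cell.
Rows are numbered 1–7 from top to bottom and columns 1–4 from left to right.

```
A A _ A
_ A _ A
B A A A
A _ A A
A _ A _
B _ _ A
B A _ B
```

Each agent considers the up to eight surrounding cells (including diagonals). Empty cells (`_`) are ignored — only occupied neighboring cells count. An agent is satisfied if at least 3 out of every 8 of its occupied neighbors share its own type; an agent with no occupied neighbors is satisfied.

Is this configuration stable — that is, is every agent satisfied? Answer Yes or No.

(1,1)A 2/2 ok
(1,2)A 2/2 ok
(1,4)A 1/1 ok
(2,2)A 4/5 ok
(2,4)A 3/3 ok
(3,1)B 0/3 unhappy
(3,2)A 4/5 ok
(3,3)A 6/6 ok
(3,4)A 4/4 ok
(4,1)A 2/3 ok
(4,3)A 5/5 ok
(4,4)A 4/4 ok
(5,1)A 1/2 ok
(5,3)A 3/3 ok
(6,1)B 1/3 unhappy
(6,4)A 1/2 ok
(7,1)B 1/2 ok
(7,2)A 0/2 unhappy
(7,4)B 0/1 unhappy
For instance (3,1) has only 0/3 same-type neighbors, below 3/8.

No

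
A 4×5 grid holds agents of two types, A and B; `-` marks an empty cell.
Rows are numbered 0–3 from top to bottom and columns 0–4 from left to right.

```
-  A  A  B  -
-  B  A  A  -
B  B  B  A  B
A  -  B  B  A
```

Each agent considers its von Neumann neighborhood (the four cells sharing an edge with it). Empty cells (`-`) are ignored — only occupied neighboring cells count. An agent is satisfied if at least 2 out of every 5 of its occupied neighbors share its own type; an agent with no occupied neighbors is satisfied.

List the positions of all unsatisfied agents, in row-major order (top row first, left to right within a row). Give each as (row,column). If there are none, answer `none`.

(0,3), (1,1), (2,3), (2,4), (3,0), (3,3), (3,4)

(0,1)A 1/2 satisfied
(0,2)A 2/3 satisfied
(0,3)B 0/2 not
(1,1)B 1/3 not
(1,2)A 2/4 satisfied
(1,3)A 2/3 satisfied
(2,0)B 1/2 satisfied
(2,1)B 3/3 satisfied
(2,2)B 2/4 satisfied
(2,3)A 1/4 not
(2,4)B 0/2 not
(3,0)A 0/1 not
(3,2)B 2/2 satisfied
(3,3)B 1/3 not
(3,4)A 0/2 not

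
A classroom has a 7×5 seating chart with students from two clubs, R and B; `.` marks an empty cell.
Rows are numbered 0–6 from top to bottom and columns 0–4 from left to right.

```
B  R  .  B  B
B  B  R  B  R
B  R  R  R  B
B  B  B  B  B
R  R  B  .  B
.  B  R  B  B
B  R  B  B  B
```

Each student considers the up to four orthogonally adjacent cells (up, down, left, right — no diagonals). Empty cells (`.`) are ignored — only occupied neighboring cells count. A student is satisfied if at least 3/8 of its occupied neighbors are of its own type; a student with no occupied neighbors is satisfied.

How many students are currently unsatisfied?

15

Row 0: (0,0)B 1/2 satisfied · (0,1)R 0/2 not · (0,3)B 2/2 satisfied · (0,4)B 1/2 satisfied
Row 1: (1,0)B 3/3 satisfied · (1,1)B 1/4 not · (1,2)R 1/3 not · (1,3)B 1/4 not · (1,4)R 0/3 not
Row 2: (2,0)B 2/3 satisfied · (2,1)R 1/4 not · (2,2)R 3/4 satisfied · (2,3)R 1/4 not · (2,4)B 1/3 not
Row 3: (3,0)B 2/3 satisfied · (3,1)B 2/4 satisfied · (3,2)B 3/4 satisfied · (3,3)B 2/3 satisfied · (3,4)B 3/3 satisfied
Row 4: (4,0)R 1/2 satisfied · (4,1)R 1/4 not · (4,2)B 1/3 not · (4,4)B 2/2 satisfied
Row 5: (5,1)B 0/3 not · (5,2)R 0/4 not · (5,3)B 2/3 satisfied · (5,4)B 3/3 satisfied
Row 6: (6,0)B 0/1 not · (6,1)R 0/3 not · (6,2)B 1/3 not · (6,3)B 3/3 satisfied · (6,4)B 2/2 satisfied
Unsatisfied: (0,1), (1,1), (1,2), (1,3), (1,4), (2,1), (2,3), (2,4), (4,1), (4,2), (5,1), (5,2), (6,0), (6,1), (6,2) — 15 in total.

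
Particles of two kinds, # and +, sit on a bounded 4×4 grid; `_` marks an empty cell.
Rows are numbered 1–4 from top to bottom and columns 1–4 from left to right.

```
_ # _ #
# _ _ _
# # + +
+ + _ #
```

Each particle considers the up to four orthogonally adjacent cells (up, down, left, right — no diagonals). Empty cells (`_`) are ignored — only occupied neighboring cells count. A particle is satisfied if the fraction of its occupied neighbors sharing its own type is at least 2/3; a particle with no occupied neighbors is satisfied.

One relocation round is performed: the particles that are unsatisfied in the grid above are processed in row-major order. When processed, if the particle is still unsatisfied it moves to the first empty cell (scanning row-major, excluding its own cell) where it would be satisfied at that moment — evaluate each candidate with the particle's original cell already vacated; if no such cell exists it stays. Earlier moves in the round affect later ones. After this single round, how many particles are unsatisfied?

Initially unsatisfied (in order): (3,2), (3,3), (3,4), (4,1), (4,2), (4,4).
  (3,2) → (1,1).
  (3,3): now satisfied by earlier moves; stays.
  (3,4) → (2,3).
  (4,1) → (3,2).
  (4,2): now satisfied by earlier moves; stays.
  (4,4): now satisfied by earlier moves; stays.
Resulting grid:
# # _ #
# _ + _
# + + _
_ + _ #
Unsatisfied now: (3,1).

1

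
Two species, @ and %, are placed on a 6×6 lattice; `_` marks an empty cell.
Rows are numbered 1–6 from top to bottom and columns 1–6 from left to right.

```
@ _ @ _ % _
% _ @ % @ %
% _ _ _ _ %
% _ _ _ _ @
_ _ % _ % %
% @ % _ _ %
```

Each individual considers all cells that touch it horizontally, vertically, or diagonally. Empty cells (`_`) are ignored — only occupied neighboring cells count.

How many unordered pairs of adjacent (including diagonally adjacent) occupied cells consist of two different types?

Scan each occupied cell's neighbors to the right and below (and the two forward diagonals) so each pair is counted once.
From row 1: 3 unlike of 6 pairs (running 3/6).
From row 2: 4 unlike of 6 pairs (running 7/12).
From row 3: 1 unlike of 2 pairs (running 8/14).
From row 4: 2 unlike of 2 pairs (running 10/16).
From row 5: 1 unlike of 5 pairs (running 11/21).
From row 6: 2 unlike of 2 pairs (running 13/23).
Total adjacent occupied pairs: 23; unlike-type pairs: 13.

13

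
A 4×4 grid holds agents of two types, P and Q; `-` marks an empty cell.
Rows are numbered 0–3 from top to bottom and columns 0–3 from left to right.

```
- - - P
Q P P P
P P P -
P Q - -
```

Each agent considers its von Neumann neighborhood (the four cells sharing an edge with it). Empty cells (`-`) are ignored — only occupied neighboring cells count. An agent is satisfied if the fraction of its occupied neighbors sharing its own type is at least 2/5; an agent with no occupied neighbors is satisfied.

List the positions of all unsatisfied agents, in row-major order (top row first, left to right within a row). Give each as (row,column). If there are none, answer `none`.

(0,3)P 1/1 satisfied
(1,0)Q 0/2 not
(1,1)P 2/3 satisfied
(1,2)P 3/3 satisfied
(1,3)P 2/2 satisfied
(2,0)P 2/3 satisfied
(2,1)P 3/4 satisfied
(2,2)P 2/2 satisfied
(3,0)P 1/2 satisfied
(3,1)Q 0/2 not

(1,0), (3,1)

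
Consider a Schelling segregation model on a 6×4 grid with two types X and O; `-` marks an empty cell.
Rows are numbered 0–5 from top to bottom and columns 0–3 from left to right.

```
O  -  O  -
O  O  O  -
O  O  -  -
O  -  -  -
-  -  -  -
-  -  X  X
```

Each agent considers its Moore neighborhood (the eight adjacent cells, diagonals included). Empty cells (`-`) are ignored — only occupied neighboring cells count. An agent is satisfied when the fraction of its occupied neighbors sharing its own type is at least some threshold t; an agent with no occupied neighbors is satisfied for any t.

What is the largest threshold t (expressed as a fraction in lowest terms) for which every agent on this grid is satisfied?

1/1

(0,0)O 2/2
(0,2)O 2/2
(1,0)O 4/4
(1,1)O 6/6
(1,2)O 3/3
(2,0)O 4/4
(2,1)O 5/5
(3,0)O 2/2
(5,2)X 1/1
(5,3)X 1/1
The smallest same-type fraction is 2/2 at (0,0), which reduces to 1/1. Any threshold above that leaves this agent unsatisfied.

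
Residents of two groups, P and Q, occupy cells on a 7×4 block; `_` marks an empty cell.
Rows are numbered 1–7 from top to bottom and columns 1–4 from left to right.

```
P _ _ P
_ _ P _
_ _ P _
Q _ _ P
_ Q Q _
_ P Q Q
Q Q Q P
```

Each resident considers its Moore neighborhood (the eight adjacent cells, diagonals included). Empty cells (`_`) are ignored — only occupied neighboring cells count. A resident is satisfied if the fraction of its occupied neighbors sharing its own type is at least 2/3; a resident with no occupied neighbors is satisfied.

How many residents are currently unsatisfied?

6

Row 1: (1,1)P 0/0 satisfied · (1,4)P 1/1 satisfied
Row 2: (2,3)P 2/2 satisfied
Row 3: (3,3)P 2/2 satisfied
Row 4: (4,1)Q 1/1 satisfied · (4,4)P 1/2 not
Row 5: (5,2)Q 3/4 satisfied · (5,3)Q 3/5 not
Row 6: (6,2)P 0/6 not · (6,3)Q 5/7 satisfied · (6,4)Q 3/4 satisfied
Row 7: (7,1)Q 1/2 not · (7,2)Q 3/4 satisfied · (7,3)Q 3/5 not · (7,4)P 0/3 not
Unsatisfied: (4,4), (5,3), (6,2), (7,1), (7,3), (7,4) — 6 in total.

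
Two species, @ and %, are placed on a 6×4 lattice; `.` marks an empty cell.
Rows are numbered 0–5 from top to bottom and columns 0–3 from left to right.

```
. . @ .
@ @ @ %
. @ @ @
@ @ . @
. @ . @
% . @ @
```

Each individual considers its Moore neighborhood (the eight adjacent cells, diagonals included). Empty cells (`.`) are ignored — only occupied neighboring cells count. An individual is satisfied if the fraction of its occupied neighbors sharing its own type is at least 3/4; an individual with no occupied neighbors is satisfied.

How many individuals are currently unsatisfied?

3

Row 0: (0,2)@ 2/3 unhappy
Row 1: (1,0)@ 2/2 ok · (1,1)@ 5/5 ok · (1,2)@ 5/6 ok · (1,3)% 0/4 unhappy
Row 2: (2,1)@ 6/6 ok · (2,2)@ 6/7 ok · (2,3)@ 3/4 ok
Row 3: (3,0)@ 3/3 ok · (3,1)@ 4/4 ok · (3,3)@ 3/3 ok
Row 4: (4,1)@ 3/4 ok · (4,3)@ 3/3 ok
Row 5: (5,0)% 0/1 unhappy · (5,2)@ 3/3 ok · (5,3)@ 2/2 ok
Unsatisfied: (0,2), (1,3), (5,0) — 3 in total.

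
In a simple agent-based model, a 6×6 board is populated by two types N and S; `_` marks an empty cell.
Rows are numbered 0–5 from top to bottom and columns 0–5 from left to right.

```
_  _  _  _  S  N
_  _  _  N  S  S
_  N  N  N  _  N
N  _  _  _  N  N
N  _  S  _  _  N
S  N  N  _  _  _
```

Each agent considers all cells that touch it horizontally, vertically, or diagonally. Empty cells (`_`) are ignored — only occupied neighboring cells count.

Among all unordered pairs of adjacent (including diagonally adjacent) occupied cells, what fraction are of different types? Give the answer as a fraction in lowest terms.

Scan each occupied cell's neighbors to the right and below (and the two forward diagonals) so each pair is counted once.
Row 0: S(0,4)–N(0,5)≠ S(0,4)–S(1,4)= S(0,4)–S(1,5)= S(0,4)–N(1,3)≠ N(0,5)–S(1,5)≠ N(0,5)–S(1,4)≠  → 4/6 unlike.
Row 1: N(1,3)–S(1,4)≠ N(1,3)–N(2,3)= N(1,3)–N(2,2)= S(1,4)–S(1,5)= S(1,4)–N(2,5)≠ S(1,4)–N(2,3)≠ S(1,5)–N(2,5)≠  → 4/7 unlike.
Row 2: N(2,1)–N(2,2)= N(2,1)–N(3,0)= N(2,2)–N(2,3)= N(2,3)–N(3,4)= N(2,5)–N(3,5)= N(2,5)–N(3,4)=  → 0/6 unlike.
Row 3: N(3,0)–N(4,0)= N(3,4)–N(3,5)= N(3,4)–N(4,5)= N(3,5)–N(4,5)=  → 0/4 unlike.
Row 4: N(4,0)–S(5,0)≠ N(4,0)–N(5,1)= S(4,2)–N(5,2)≠ S(4,2)–N(5,1)≠  → 3/4 unlike.
Row 5: S(5,0)–N(5,1)≠ N(5,1)–N(5,2)=  → 1/2 unlike.
Total adjacent occupied pairs: 29; unlike-type pairs: 12.
12/29 is already in lowest terms.

12/29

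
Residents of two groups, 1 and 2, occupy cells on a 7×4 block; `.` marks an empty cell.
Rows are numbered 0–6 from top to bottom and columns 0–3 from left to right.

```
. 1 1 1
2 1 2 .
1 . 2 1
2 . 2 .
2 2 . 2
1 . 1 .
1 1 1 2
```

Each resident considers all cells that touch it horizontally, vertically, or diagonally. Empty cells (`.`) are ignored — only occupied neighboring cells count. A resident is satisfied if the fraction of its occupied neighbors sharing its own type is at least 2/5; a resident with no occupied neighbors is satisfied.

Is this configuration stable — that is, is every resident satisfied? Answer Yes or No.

(0,1)1 2/4 satisfied
(0,2)1 3/4 satisfied
(0,3)1 1/2 satisfied
(1,0)2 0/3 not
(1,1)1 3/6 satisfied
(1,2)2 1/6 not
(2,0)1 1/3 not
(2,2)2 2/4 satisfied
(2,3)1 0/3 not
(3,0)2 2/3 satisfied
(3,2)2 3/4 satisfied
(4,0)2 2/3 satisfied
(4,1)2 3/5 satisfied
(4,3)2 1/2 satisfied
(5,0)1 2/4 satisfied
(5,2)1 2/5 satisfied
(6,0)1 2/2 satisfied
(6,1)1 4/4 satisfied
(6,2)1 2/3 satisfied
(6,3)2 0/2 not
For instance (1,0) has only 0/3 same-type neighbors, below 2/5.

No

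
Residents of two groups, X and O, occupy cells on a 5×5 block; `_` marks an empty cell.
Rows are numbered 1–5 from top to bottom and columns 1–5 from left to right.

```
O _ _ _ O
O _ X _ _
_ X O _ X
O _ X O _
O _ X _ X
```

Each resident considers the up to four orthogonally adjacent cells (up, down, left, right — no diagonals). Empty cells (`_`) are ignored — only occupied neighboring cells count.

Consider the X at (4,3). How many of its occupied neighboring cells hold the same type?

1

Occupied neighbors of (4,3): (3,3)=O, (5,3)=X, (4,4)=O.
Same type (X): 1 of 3.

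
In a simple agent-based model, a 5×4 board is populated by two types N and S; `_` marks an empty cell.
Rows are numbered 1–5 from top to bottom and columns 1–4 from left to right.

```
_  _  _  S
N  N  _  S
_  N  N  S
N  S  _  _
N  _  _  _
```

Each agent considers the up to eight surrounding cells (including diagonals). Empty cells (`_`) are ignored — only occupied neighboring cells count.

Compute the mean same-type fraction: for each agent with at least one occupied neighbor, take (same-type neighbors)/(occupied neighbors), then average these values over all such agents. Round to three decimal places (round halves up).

0.653

(1,4)S 1/1
(2,1)N 2/2
(2,2)N 3/3
(2,4)S 2/3
(3,2)N 4/5
(3,3)N 2/5
(3,4)S 1/2
(4,1)N 2/3
(4,2)S 0/4
(5,1)N 1/2
Sum over 10 agents: 1/1 + 2/2 + 3/3 + 2/3 + 4/5 + 2/5 + 1/2 + 2/3 + 0/4 + 1/2 = 98/15; mean = 98/15 ÷ 10 = 49/75 = 0.653333… → 0.653.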